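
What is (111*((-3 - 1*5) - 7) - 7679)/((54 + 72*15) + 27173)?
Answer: -9344/28307 ≈ -0.33009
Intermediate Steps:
(111*((-3 - 1*5) - 7) - 7679)/((54 + 72*15) + 27173) = (111*((-3 - 5) - 7) - 7679)/((54 + 1080) + 27173) = (111*(-8 - 7) - 7679)/(1134 + 27173) = (111*(-15) - 7679)/28307 = (-1665 - 7679)*(1/28307) = -9344*1/28307 = -9344/28307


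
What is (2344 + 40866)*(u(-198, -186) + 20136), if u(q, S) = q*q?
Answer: 2564081400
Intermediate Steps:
u(q, S) = q**2
(2344 + 40866)*(u(-198, -186) + 20136) = (2344 + 40866)*((-198)**2 + 20136) = 43210*(39204 + 20136) = 43210*59340 = 2564081400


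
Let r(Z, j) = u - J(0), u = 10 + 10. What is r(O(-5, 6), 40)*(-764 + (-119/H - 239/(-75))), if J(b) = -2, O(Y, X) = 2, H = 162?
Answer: -33926959/2025 ≈ -16754.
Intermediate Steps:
u = 20
r(Z, j) = 22 (r(Z, j) = 20 - 1*(-2) = 20 + 2 = 22)
r(O(-5, 6), 40)*(-764 + (-119/H - 239/(-75))) = 22*(-764 + (-119/162 - 239/(-75))) = 22*(-764 + (-119*1/162 - 239*(-1/75))) = 22*(-764 + (-119/162 + 239/75)) = 22*(-764 + 9931/4050) = 22*(-3084269/4050) = -33926959/2025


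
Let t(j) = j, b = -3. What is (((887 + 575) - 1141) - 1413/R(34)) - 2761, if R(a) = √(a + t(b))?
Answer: -2440 - 1413*√31/31 ≈ -2693.8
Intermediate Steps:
R(a) = √(-3 + a) (R(a) = √(a - 3) = √(-3 + a))
(((887 + 575) - 1141) - 1413/R(34)) - 2761 = (((887 + 575) - 1141) - 1413/√(-3 + 34)) - 2761 = ((1462 - 1141) - 1413*√31/31) - 2761 = (321 - 1413*√31/31) - 2761 = -2440 - 1413*√31/31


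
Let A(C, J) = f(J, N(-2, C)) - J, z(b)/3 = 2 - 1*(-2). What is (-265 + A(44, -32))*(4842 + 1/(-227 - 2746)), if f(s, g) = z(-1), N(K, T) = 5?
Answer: -3181353565/2973 ≈ -1.0701e+6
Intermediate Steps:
z(b) = 12 (z(b) = 3*(2 - 1*(-2)) = 3*(2 + 2) = 3*4 = 12)
f(s, g) = 12
A(C, J) = 12 - J
(-265 + A(44, -32))*(4842 + 1/(-227 - 2746)) = (-265 + (12 - 1*(-32)))*(4842 + 1/(-227 - 2746)) = (-265 + (12 + 32))*(4842 + 1/(-2973)) = (-265 + 44)*(4842 - 1/2973) = -221*14395265/2973 = -3181353565/2973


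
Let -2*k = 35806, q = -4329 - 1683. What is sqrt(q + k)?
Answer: I*sqrt(23915) ≈ 154.64*I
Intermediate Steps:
q = -6012
k = -17903 (k = -1/2*35806 = -17903)
sqrt(q + k) = sqrt(-6012 - 17903) = sqrt(-23915) = I*sqrt(23915)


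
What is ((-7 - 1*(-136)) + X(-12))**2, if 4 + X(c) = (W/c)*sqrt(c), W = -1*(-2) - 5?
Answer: (250 + I*sqrt(3))**2/4 ≈ 15624.0 + 216.51*I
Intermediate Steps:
W = -3 (W = 2 - 5 = -3)
X(c) = -4 - 3/sqrt(c) (X(c) = -4 + (-3/c)*sqrt(c) = -4 - 3/sqrt(c))
((-7 - 1*(-136)) + X(-12))**2 = ((-7 - 1*(-136)) + (-4 - (-1)*I*sqrt(3)/2))**2 = ((-7 + 136) + (-4 - (-1)*I*sqrt(3)/2))**2 = (129 + (-4 + I*sqrt(3)/2))**2 = (125 + I*sqrt(3)/2)**2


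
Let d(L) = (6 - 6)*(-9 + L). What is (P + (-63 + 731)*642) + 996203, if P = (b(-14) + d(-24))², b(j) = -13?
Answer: 1425228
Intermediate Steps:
d(L) = 0 (d(L) = 0*(-9 + L) = 0)
P = 169 (P = (-13 + 0)² = (-13)² = 169)
(P + (-63 + 731)*642) + 996203 = (169 + (-63 + 731)*642) + 996203 = (169 + 668*642) + 996203 = (169 + 428856) + 996203 = 429025 + 996203 = 1425228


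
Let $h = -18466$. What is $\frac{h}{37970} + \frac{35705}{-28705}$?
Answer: $- \frac{188578538}{108992885} \approx -1.7302$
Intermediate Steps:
$\frac{h}{37970} + \frac{35705}{-28705} = - \frac{18466}{37970} + \frac{35705}{-28705} = \left(-18466\right) \frac{1}{37970} + 35705 \left(- \frac{1}{28705}\right) = - \frac{9233}{18985} - \frac{7141}{5741} = - \frac{188578538}{108992885}$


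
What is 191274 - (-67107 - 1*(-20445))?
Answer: 237936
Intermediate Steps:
191274 - (-67107 - 1*(-20445)) = 191274 - (-67107 + 20445) = 191274 - 1*(-46662) = 191274 + 46662 = 237936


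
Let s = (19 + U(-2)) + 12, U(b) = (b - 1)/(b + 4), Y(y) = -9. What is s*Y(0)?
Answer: -531/2 ≈ -265.50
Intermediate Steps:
U(b) = (-1 + b)/(4 + b)
s = 59/2 (s = (19 + (-1 - 2)/(4 - 2)) + 12 = (19 - 3/2) + 12 = 35/2 + 12 = 59/2 ≈ 29.500)
s*Y(0) = (59/2)*(-9) = -531/2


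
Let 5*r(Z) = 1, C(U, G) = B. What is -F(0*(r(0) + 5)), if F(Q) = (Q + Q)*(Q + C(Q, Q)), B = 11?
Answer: 0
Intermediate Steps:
C(U, G) = 11
r(Z) = 1/5 (r(Z) = (1/5)*1 = 1/5)
F(Q) = 2*Q*(11 + Q) (F(Q) = (Q + Q)*(Q + 11) = (2*Q)*(11 + Q) = 2*Q*(11 + Q))
-F(0*(r(0) + 5)) = -2*0*(1/5 + 5)*(11 + 0*(1/5 + 5)) = -2*0*(26/5)*(11 + 0*(26/5)) = -2*0*(11 + 0) = -2*0*11 = -1*0 = 0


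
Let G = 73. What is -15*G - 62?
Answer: -1157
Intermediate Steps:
-15*G - 62 = -15*73 - 62 = -1095 - 62 = -1157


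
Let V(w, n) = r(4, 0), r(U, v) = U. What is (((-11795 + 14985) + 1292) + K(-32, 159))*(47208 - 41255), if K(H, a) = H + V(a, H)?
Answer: 26514662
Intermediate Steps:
V(w, n) = 4
K(H, a) = 4 + H (K(H, a) = H + 4 = 4 + H)
(((-11795 + 14985) + 1292) + K(-32, 159))*(47208 - 41255) = (((-11795 + 14985) + 1292) + (4 - 32))*(47208 - 41255) = ((3190 + 1292) - 28)*5953 = (4482 - 28)*5953 = 4454*5953 = 26514662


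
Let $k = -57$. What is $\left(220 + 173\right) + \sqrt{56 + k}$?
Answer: $393 + i \approx 393.0 + 1.0 i$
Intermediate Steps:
$\left(220 + 173\right) + \sqrt{56 + k} = \left(220 + 173\right) + \sqrt{56 - 57} = 393 + \sqrt{-1} = 393 + i$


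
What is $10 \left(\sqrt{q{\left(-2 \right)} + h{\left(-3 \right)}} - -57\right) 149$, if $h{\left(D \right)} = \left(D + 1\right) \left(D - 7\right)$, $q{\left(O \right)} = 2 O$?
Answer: $90890$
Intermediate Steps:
$h{\left(D \right)} = \left(1 + D\right) \left(-7 + D\right)$
$10 \left(\sqrt{q{\left(-2 \right)} + h{\left(-3 \right)}} - -57\right) 149 = 10 \left(\sqrt{2 \left(-2\right) - \left(-11 - 9\right)} - -57\right) 149 = 10 \left(\sqrt{-4 + \left(-7 + 9 + 18\right)} + 57\right) 149 = 10 \left(\sqrt{-4 + 20} + 57\right) 149 = 10 \left(\sqrt{16} + 57\right) 149 = 10 \left(4 + 57\right) 149 = 10 \cdot 61 \cdot 149 = 610 \cdot 149 = 90890$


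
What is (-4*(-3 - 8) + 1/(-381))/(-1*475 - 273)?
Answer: -16763/284988 ≈ -0.058820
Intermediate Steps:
(-4*(-3 - 8) + 1/(-381))/(-1*475 - 273) = (-4*(-11) - 1/381)/(-475 - 273) = (44 - 1/381)/(-748) = (16763/381)*(-1/748) = -16763/284988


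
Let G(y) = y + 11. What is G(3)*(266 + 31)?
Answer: 4158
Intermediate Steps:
G(y) = 11 + y
G(3)*(266 + 31) = (11 + 3)*(266 + 31) = 14*297 = 4158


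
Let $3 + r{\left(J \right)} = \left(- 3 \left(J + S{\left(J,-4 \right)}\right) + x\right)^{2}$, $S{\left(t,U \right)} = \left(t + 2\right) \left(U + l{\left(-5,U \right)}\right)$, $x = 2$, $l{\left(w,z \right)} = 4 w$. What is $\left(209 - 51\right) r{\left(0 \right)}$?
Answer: $3367454$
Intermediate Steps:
$S{\left(t,U \right)} = \left(-20 + U\right) \left(2 + t\right)$ ($S{\left(t,U \right)} = \left(t + 2\right) \left(U + 4 \left(-5\right)\right) = \left(2 + t\right) \left(U - 20\right) = \left(2 + t\right) \left(-20 + U\right) = \left(-20 + U\right) \left(2 + t\right)$)
$r{\left(J \right)} = -3 + \left(146 + 69 J\right)^{2}$ ($r{\left(J \right)} = -3 + \left(- 3 \left(J - \left(48 + 24 J\right)\right) + 2\right)^{2} = -3 + \left(- 3 \left(-48 - 23 J\right) + 2\right)^{2} = -3 + \left(\left(144 + 69 J\right) + 2\right)^{2} = -3 + \left(146 + 69 J\right)^{2}$)
$\left(209 - 51\right) r{\left(0 \right)} = \left(209 - 51\right) \left(-3 + \left(146 + 69 \cdot 0\right)^{2}\right) = \left(209 - 51\right) \left(-3 + \left(146 + 0\right)^{2}\right) = 158 \left(-3 + 146^{2}\right) = 158 \left(-3 + 21316\right) = 158 \cdot 21313 = 3367454$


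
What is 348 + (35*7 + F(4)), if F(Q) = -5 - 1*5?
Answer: 583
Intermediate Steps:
F(Q) = -10 (F(Q) = -5 - 5 = -10)
348 + (35*7 + F(4)) = 348 + (35*7 - 10) = 348 + (245 - 10) = 348 + 235 = 583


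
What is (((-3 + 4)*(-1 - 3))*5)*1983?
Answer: -39660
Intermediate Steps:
(((-3 + 4)*(-1 - 3))*5)*1983 = ((1*(-4))*5)*1983 = -4*5*1983 = -20*1983 = -39660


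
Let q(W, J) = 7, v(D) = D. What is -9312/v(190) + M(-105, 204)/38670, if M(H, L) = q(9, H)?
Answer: -36009371/734730 ≈ -49.010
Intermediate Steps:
M(H, L) = 7
-9312/v(190) + M(-105, 204)/38670 = -9312/190 + 7/38670 = -9312*1/190 + 7*(1/38670) = -4656/95 + 7/38670 = -36009371/734730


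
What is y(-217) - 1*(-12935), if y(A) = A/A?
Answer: 12936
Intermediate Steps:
y(A) = 1
y(-217) - 1*(-12935) = 1 - 1*(-12935) = 1 + 12935 = 12936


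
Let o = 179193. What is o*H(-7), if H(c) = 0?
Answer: 0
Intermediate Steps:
o*H(-7) = 179193*0 = 0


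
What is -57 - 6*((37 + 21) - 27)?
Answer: -243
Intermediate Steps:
-57 - 6*((37 + 21) - 27) = -57 - 6*(58 - 27) = -57 - 6*31 = -57 - 186 = -243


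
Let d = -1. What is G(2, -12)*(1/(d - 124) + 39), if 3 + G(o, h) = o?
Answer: -4874/125 ≈ -38.992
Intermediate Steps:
G(o, h) = -3 + o
G(2, -12)*(1/(d - 124) + 39) = (-3 + 2)*(1/(-1 - 124) + 39) = -(1/(-125) + 39) = -(-1/125 + 39) = -1*4874/125 = -4874/125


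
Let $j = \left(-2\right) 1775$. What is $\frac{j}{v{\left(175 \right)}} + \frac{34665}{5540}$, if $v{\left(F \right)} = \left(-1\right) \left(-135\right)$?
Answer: $- \frac{599489}{29916} \approx -20.039$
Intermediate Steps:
$j = -3550$
$v{\left(F \right)} = 135$
$\frac{j}{v{\left(175 \right)}} + \frac{34665}{5540} = - \frac{3550}{135} + \frac{34665}{5540} = \left(-3550\right) \frac{1}{135} + 34665 \cdot \frac{1}{5540} = - \frac{710}{27} + \frac{6933}{1108} = - \frac{599489}{29916}$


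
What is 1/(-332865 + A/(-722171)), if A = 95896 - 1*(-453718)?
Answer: -722171/240385999529 ≈ -3.0042e-6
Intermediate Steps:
A = 549614 (A = 95896 + 453718 = 549614)
1/(-332865 + A/(-722171)) = 1/(-332865 + 549614/(-722171)) = 1/(-332865 + 549614*(-1/722171)) = 1/(-332865 - 549614/722171) = 1/(-240385999529/722171) = -722171/240385999529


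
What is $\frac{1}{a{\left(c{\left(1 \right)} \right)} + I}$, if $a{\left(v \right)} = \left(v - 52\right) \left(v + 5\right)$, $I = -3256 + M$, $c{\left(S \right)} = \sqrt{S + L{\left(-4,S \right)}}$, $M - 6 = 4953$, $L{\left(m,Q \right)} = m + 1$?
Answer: $\frac{1441}{2080899} + \frac{47 i \sqrt{2}}{2080899} \approx 0.00069249 + 3.1942 \cdot 10^{-5} i$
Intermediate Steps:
$L{\left(m,Q \right)} = 1 + m$
$M = 4959$ ($M = 6 + 4953 = 4959$)
$c{\left(S \right)} = \sqrt{-3 + S}$ ($c{\left(S \right)} = \sqrt{S + \left(1 - 4\right)} = \sqrt{S - 3} = \sqrt{-3 + S}$)
$I = 1703$ ($I = -3256 + 4959 = 1703$)
$a{\left(v \right)} = \left(-52 + v\right) \left(5 + v\right)$
$\frac{1}{a{\left(c{\left(1 \right)} \right)} + I} = \frac{1}{\left(-260 + \left(\sqrt{-3 + 1}\right)^{2} - 47 \sqrt{-3 + 1}\right) + 1703} = \frac{1}{\left(-260 + \left(\sqrt{-2}\right)^{2} - 47 \sqrt{-2}\right) + 1703} = \frac{1}{\left(-260 + \left(i \sqrt{2}\right)^{2} - 47 i \sqrt{2}\right) + 1703} = \frac{1}{\left(-260 - 2 - 47 i \sqrt{2}\right) + 1703} = \frac{1}{\left(-262 - 47 i \sqrt{2}\right) + 1703} = \frac{1}{1441 - 47 i \sqrt{2}}$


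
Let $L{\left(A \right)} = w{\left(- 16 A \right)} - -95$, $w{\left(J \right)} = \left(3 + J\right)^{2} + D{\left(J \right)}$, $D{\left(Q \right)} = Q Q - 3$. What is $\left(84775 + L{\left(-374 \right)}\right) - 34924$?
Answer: $71702368$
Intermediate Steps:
$D{\left(Q \right)} = -3 + Q^{2}$ ($D{\left(Q \right)} = Q^{2} - 3 = -3 + Q^{2}$)
$w{\left(J \right)} = -3 + J^{2} + \left(3 + J\right)^{2}$ ($w{\left(J \right)} = \left(3 + J\right)^{2} + \left(-3 + J^{2}\right) = -3 + J^{2} + \left(3 + J\right)^{2}$)
$L{\left(A \right)} = 92 + \left(3 - 16 A\right)^{2} + 256 A^{2}$ ($L{\left(A \right)} = \left(-3 + \left(- 16 A\right)^{2} + \left(3 - 16 A\right)^{2}\right) - -95 = \left(-3 + 256 A^{2} + \left(3 - 16 A\right)^{2}\right) + 95 = \left(-3 + \left(3 - 16 A\right)^{2} + 256 A^{2}\right) + 95 = 92 + \left(3 - 16 A\right)^{2} + 256 A^{2}$)
$\left(84775 + L{\left(-374 \right)}\right) - 34924 = \left(84775 + \left(101 - -35904 + 512 \left(-374\right)^{2}\right)\right) - 34924 = \left(84775 + \left(101 + 35904 + 512 \cdot 139876\right)\right) + \left(-143260 + 108336\right) = \left(84775 + \left(101 + 35904 + 71616512\right)\right) - 34924 = \left(84775 + 71652517\right) - 34924 = 71737292 - 34924 = 71702368$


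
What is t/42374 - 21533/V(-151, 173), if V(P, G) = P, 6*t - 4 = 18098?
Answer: 912894909/6398474 ≈ 142.67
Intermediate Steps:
t = 3017 (t = 2/3 + (1/6)*18098 = 2/3 + 9049/3 = 3017)
t/42374 - 21533/V(-151, 173) = 3017/42374 - 21533/(-151) = 3017*(1/42374) - 21533*(-1/151) = 3017/42374 + 21533/151 = 912894909/6398474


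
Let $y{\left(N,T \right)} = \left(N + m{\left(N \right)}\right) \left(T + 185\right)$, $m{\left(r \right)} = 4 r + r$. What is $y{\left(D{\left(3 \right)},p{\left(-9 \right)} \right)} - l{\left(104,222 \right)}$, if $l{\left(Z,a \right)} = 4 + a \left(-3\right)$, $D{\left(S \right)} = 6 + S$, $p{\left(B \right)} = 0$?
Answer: $10652$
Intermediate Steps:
$m{\left(r \right)} = 5 r$
$y{\left(N,T \right)} = 6 N \left(185 + T\right)$ ($y{\left(N,T \right)} = \left(N + 5 N\right) \left(T + 185\right) = 6 N \left(185 + T\right)$)
$l{\left(Z,a \right)} = 4 - 3 a$
$y{\left(D{\left(3 \right)},p{\left(-9 \right)} \right)} - l{\left(104,222 \right)} = 6 \left(6 + 3\right) \left(185 + 0\right) - \left(4 - 666\right) = 6 \cdot 9 \cdot 185 - \left(4 - 666\right) = 9990 - -662 = 9990 + 662 = 10652$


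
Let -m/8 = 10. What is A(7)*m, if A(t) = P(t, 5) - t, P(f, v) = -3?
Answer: 800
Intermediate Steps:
A(t) = -3 - t
m = -80 (m = -8*10 = -80)
A(7)*m = (-3 - 1*7)*(-80) = (-3 - 7)*(-80) = -10*(-80) = 800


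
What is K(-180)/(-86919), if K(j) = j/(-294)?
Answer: -10/1419677 ≈ -7.0439e-6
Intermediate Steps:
K(j) = -j/294 (K(j) = j*(-1/294) = -j/294)
K(-180)/(-86919) = -1/294*(-180)/(-86919) = (30/49)*(-1/86919) = -10/1419677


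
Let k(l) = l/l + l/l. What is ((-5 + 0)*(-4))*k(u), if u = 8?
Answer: 40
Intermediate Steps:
k(l) = 2 (k(l) = 1 + 1 = 2)
((-5 + 0)*(-4))*k(u) = ((-5 + 0)*(-4))*2 = -5*(-4)*2 = 20*2 = 40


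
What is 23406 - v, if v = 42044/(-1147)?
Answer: 26888726/1147 ≈ 23443.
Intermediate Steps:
v = -42044/1147 (v = 42044*(-1/1147) = -42044/1147 ≈ -36.656)
23406 - v = 23406 - 1*(-42044/1147) = 23406 + 42044/1147 = 26888726/1147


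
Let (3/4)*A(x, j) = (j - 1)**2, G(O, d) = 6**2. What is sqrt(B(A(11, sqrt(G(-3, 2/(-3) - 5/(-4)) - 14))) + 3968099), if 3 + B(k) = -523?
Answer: sqrt(3967573) ≈ 1991.9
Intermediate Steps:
G(O, d) = 36
A(x, j) = 4*(-1 + j)**2/3 (A(x, j) = 4*(j - 1)**2/3 = 4*(-1 + j)**2/3)
B(k) = -526 (B(k) = -3 - 523 = -526)
sqrt(B(A(11, sqrt(G(-3, 2/(-3) - 5/(-4)) - 14))) + 3968099) = sqrt(-526 + 3968099) = sqrt(3967573)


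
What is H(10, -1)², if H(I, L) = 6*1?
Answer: 36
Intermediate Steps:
H(I, L) = 6
H(10, -1)² = 6² = 36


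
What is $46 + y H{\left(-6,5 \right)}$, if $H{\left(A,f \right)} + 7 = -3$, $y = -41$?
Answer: $456$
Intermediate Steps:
$H{\left(A,f \right)} = -10$ ($H{\left(A,f \right)} = -7 - 3 = -10$)
$46 + y H{\left(-6,5 \right)} = 46 - -410 = 46 + 410 = 456$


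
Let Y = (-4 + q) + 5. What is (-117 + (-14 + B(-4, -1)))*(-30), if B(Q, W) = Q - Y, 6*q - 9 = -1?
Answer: 4120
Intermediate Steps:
q = 4/3 (q = 3/2 + (⅙)*(-1) = 3/2 - ⅙ = 4/3 ≈ 1.3333)
Y = 7/3 (Y = (-4 + 4/3) + 5 = -8/3 + 5 = 7/3 ≈ 2.3333)
B(Q, W) = -7/3 + Q (B(Q, W) = Q - 1*7/3 = Q - 7/3 = -7/3 + Q)
(-117 + (-14 + B(-4, -1)))*(-30) = (-117 + (-14 + (-7/3 - 4)))*(-30) = (-117 + (-14 - 19/3))*(-30) = (-117 - 61/3)*(-30) = -412/3*(-30) = 4120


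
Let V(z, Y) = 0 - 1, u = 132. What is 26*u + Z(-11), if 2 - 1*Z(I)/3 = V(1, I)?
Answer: 3441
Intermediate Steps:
V(z, Y) = -1
Z(I) = 9 (Z(I) = 6 - 3*(-1) = 6 + 3 = 9)
26*u + Z(-11) = 26*132 + 9 = 3432 + 9 = 3441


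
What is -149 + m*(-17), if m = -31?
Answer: 378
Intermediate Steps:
-149 + m*(-17) = -149 - 31*(-17) = -149 + 527 = 378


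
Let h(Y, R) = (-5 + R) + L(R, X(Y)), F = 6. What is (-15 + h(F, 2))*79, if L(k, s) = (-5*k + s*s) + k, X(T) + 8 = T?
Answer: -1738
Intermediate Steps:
X(T) = -8 + T
L(k, s) = s**2 - 4*k (L(k, s) = (-5*k + s**2) + k = (s**2 - 5*k) + k = s**2 - 4*k)
h(Y, R) = -5 + (-8 + Y)**2 - 3*R (h(Y, R) = (-5 + R) + ((-8 + Y)**2 - 4*R) = -5 + (-8 + Y)**2 - 3*R)
(-15 + h(F, 2))*79 = (-15 + (-5 + (-8 + 6)**2 - 3*2))*79 = (-15 + (-5 + (-2)**2 - 6))*79 = (-15 + (-5 + 4 - 6))*79 = (-15 - 7)*79 = -22*79 = -1738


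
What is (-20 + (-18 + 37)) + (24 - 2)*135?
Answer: 2969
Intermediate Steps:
(-20 + (-18 + 37)) + (24 - 2)*135 = (-20 + 19) + 22*135 = -1 + 2970 = 2969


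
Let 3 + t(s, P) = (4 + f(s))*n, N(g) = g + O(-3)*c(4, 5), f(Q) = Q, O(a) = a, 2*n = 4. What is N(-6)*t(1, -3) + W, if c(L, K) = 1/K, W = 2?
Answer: -221/5 ≈ -44.200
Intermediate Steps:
n = 2 (n = (1/2)*4 = 2)
N(g) = -3/5 + g (N(g) = g - 3/5 = -3/5 + g)
t(s, P) = 5 + 2*s (t(s, P) = -3 + (4 + s)*2 = -3 + (8 + 2*s) = 5 + 2*s)
N(-6)*t(1, -3) + W = (-3/5 - 6)*(5 + 2*1) + 2 = -33*(5 + 2)/5 + 2 = -33/5*7 + 2 = -231/5 + 2 = -221/5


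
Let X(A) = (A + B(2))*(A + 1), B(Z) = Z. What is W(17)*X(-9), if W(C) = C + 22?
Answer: 2184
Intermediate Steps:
X(A) = (1 + A)*(2 + A) (X(A) = (A + 2)*(A + 1) = (2 + A)*(1 + A) = (1 + A)*(2 + A))
W(C) = 22 + C
W(17)*X(-9) = (22 + 17)*(2 + (-9)² + 3*(-9)) = 39*(2 + 81 - 27) = 39*56 = 2184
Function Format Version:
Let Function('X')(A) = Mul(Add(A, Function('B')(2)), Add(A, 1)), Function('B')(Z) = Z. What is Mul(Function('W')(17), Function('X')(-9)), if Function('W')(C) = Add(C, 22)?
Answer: 2184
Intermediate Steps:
Function('X')(A) = Mul(Add(1, A), Add(2, A)) (Function('X')(A) = Mul(Add(A, 2), Add(A, 1)) = Mul(Add(2, A), Add(1, A)) = Mul(Add(1, A), Add(2, A)))
Function('W')(C) = Add(22, C)
Mul(Function('W')(17), Function('X')(-9)) = Mul(Add(22, 17), Add(2, Pow(-9, 2), Mul(3, -9))) = Mul(39, Add(2, 81, -27)) = Mul(39, 56) = 2184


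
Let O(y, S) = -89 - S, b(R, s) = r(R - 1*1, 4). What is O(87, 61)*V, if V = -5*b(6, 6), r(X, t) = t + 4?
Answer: 6000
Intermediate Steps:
r(X, t) = 4 + t
b(R, s) = 8 (b(R, s) = 4 + 4 = 8)
V = -40 (V = -5*8 = -40)
O(87, 61)*V = (-89 - 1*61)*(-40) = (-89 - 61)*(-40) = -150*(-40) = 6000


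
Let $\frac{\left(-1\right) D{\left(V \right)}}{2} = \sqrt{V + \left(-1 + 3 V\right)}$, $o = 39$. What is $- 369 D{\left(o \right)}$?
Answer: $738 \sqrt{155} \approx 9188.0$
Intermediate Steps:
$D{\left(V \right)} = - 2 \sqrt{-1 + 4 V}$ ($D{\left(V \right)} = - 2 \sqrt{V + \left(-1 + 3 V\right)} = - 2 \sqrt{-1 + 4 V}$)
$- 369 D{\left(o \right)} = - 369 \left(- 2 \sqrt{-1 + 4 \cdot 39}\right) = - 369 \left(- 2 \sqrt{-1 + 156}\right) = - 369 \left(- 2 \sqrt{155}\right) = 738 \sqrt{155}$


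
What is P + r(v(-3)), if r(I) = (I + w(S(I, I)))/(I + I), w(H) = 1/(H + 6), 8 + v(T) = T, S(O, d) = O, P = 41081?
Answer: 2259483/55 ≈ 41082.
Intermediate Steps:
v(T) = -8 + T
w(H) = 1/(6 + H)
r(I) = (I + 1/(6 + I))/(2*I) (r(I) = (I + 1/(6 + I))/(I + I) = (I + 1/(6 + I))/((2*I)) = (I + 1/(6 + I))*(1/(2*I)) = (I + 1/(6 + I))/(2*I))
P + r(v(-3)) = 41081 + (1 + (-8 - 3)*(6 + (-8 - 3)))/(2*(-8 - 3)*(6 + (-8 - 3))) = 41081 + (½)*(1 - 11*(6 - 11))/(-11*(6 - 11)) = 41081 + (½)*(-1/11)*(1 - 11*(-5))/(-5) = 41081 + (½)*(-1/11)*(-⅕)*(1 + 55) = 41081 + (½)*(-1/11)*(-⅕)*56 = 41081 + 28/55 = 2259483/55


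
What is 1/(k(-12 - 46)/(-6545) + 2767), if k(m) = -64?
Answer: 6545/18110079 ≈ 0.00036140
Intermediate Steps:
1/(k(-12 - 46)/(-6545) + 2767) = 1/(-64/(-6545) + 2767) = 1/(-64*(-1/6545) + 2767) = 1/(64/6545 + 2767) = 1/(18110079/6545) = 6545/18110079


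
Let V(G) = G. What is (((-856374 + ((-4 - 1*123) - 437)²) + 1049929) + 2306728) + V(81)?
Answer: 2818460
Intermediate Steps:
(((-856374 + ((-4 - 1*123) - 437)²) + 1049929) + 2306728) + V(81) = (((-856374 + ((-4 - 1*123) - 437)²) + 1049929) + 2306728) + 81 = (((-856374 + ((-4 - 123) - 437)²) + 1049929) + 2306728) + 81 = (((-856374 + (-127 - 437)²) + 1049929) + 2306728) + 81 = (((-856374 + (-564)²) + 1049929) + 2306728) + 81 = (((-856374 + 318096) + 1049929) + 2306728) + 81 = ((-538278 + 1049929) + 2306728) + 81 = (511651 + 2306728) + 81 = 2818379 + 81 = 2818460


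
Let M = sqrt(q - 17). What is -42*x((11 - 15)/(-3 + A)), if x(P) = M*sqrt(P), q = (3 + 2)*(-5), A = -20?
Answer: -84*I*sqrt(966)/23 ≈ -113.51*I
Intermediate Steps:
q = -25 (q = 5*(-5) = -25)
M = I*sqrt(42) (M = sqrt(-25 - 17) = sqrt(-42) = I*sqrt(42) ≈ 6.4807*I)
x(P) = I*sqrt(42)*sqrt(P) (x(P) = (I*sqrt(42))*sqrt(P) = I*sqrt(42)*sqrt(P))
-42*x((11 - 15)/(-3 + A)) = -42*I*sqrt(42)*sqrt((11 - 15)/(-3 - 20)) = -42*I*sqrt(42)*sqrt(-4/(-23)) = -42*I*sqrt(42)*sqrt(-4*(-1/23)) = -42*I*sqrt(42)*sqrt(4/23) = -42*I*sqrt(42)*2*sqrt(23)/23 = -84*I*sqrt(966)/23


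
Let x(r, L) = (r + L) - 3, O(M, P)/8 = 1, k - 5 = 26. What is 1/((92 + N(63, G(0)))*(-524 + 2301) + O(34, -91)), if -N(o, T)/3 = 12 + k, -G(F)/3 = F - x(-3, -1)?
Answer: -1/65741 ≈ -1.5211e-5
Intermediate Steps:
k = 31 (k = 5 + 26 = 31)
O(M, P) = 8 (O(M, P) = 8*1 = 8)
x(r, L) = -3 + L + r (x(r, L) = (L + r) - 3 = -3 + L + r)
G(F) = -21 - 3*F (G(F) = -3*(F - (-3 - 1 - 3)) = -3*(F - 1*(-7)) = -3*(F + 7) = -3*(7 + F) = -21 - 3*F)
N(o, T) = -129 (N(o, T) = -3*(12 + 31) = -3*43 = -129)
1/((92 + N(63, G(0)))*(-524 + 2301) + O(34, -91)) = 1/((92 - 129)*(-524 + 2301) + 8) = 1/(-37*1777 + 8) = 1/(-65749 + 8) = 1/(-65741) = -1/65741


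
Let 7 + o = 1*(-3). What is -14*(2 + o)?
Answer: 112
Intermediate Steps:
o = -10 (o = -7 + 1*(-3) = -7 - 3 = -10)
-14*(2 + o) = -14*(2 - 10) = -14*(-8) = 112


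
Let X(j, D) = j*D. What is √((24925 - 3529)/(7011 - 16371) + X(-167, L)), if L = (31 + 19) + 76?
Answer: I*√3200835885/390 ≈ 145.07*I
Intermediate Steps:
L = 126 (L = 50 + 76 = 126)
X(j, D) = D*j
√((24925 - 3529)/(7011 - 16371) + X(-167, L)) = √((24925 - 3529)/(7011 - 16371) + 126*(-167)) = √(21396/(-9360) - 21042) = √(21396*(-1/9360) - 21042) = √(-1783/780 - 21042) = √(-16414543/780) = I*√3200835885/390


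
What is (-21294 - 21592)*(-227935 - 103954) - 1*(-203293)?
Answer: 14233594947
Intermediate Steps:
(-21294 - 21592)*(-227935 - 103954) - 1*(-203293) = -42886*(-331889) + 203293 = 14233391654 + 203293 = 14233594947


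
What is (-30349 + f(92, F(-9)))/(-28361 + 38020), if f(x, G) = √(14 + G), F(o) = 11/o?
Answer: -30349/9659 + √115/28977 ≈ -3.1417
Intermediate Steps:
(-30349 + f(92, F(-9)))/(-28361 + 38020) = (-30349 + √(14 + 11/(-9)))/(-28361 + 38020) = (-30349 + √(14 + 11*(-⅑)))/9659 = (-30349 + √(14 - 11/9))*(1/9659) = (-30349 + √(115/9))*(1/9659) = (-30349 + √115/3)*(1/9659) = -30349/9659 + √115/28977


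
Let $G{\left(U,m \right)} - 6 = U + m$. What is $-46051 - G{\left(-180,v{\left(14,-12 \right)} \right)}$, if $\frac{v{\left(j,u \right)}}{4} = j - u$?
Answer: $-45981$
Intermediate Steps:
$v{\left(j,u \right)} = - 4 u + 4 j$ ($v{\left(j,u \right)} = 4 \left(j - u\right) = - 4 u + 4 j$)
$G{\left(U,m \right)} = 6 + U + m$ ($G{\left(U,m \right)} = 6 + \left(U + m\right) = 6 + U + m$)
$-46051 - G{\left(-180,v{\left(14,-12 \right)} \right)} = -46051 - \left(6 - 180 + \left(\left(-4\right) \left(-12\right) + 4 \cdot 14\right)\right) = -46051 - \left(6 - 180 + \left(48 + 56\right)\right) = -46051 - \left(6 - 180 + 104\right) = -46051 - -70 = -46051 + 70 = -45981$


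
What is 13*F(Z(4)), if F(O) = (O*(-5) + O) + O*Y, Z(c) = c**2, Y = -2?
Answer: -1248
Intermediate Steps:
F(O) = -6*O (F(O) = (O*(-5) + O) + O*(-2) = (-5*O + O) - 2*O = -4*O - 2*O = -6*O)
13*F(Z(4)) = 13*(-6*4**2) = 13*(-6*16) = 13*(-96) = -1248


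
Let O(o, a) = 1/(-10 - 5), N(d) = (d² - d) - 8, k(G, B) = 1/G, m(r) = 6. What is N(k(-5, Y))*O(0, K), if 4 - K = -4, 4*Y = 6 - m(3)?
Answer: 194/375 ≈ 0.51733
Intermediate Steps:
Y = 0 (Y = (6 - 1*6)/4 = (6 - 6)/4 = (¼)*0 = 0)
N(d) = -8 + d² - d
K = 8 (K = 4 - 1*(-4) = 4 + 4 = 8)
O(o, a) = -1/15 (O(o, a) = 1/(-15) = -1/15)
N(k(-5, Y))*O(0, K) = (-8 + (1/(-5))² - 1/(-5))*(-1/15) = (-8 + (-⅕)² - 1*(-⅕))*(-1/15) = (-8 + 1/25 + ⅕)*(-1/15) = -194/25*(-1/15) = 194/375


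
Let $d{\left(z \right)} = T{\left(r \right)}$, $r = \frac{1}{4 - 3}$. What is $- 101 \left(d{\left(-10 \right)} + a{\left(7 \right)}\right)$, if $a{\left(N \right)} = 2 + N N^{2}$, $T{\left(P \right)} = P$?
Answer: $-34946$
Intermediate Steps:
$r = 1$ ($r = 1^{-1} = 1$)
$d{\left(z \right)} = 1$
$a{\left(N \right)} = 2 + N^{3}$
$- 101 \left(d{\left(-10 \right)} + a{\left(7 \right)}\right) = - 101 \left(1 + \left(2 + 7^{3}\right)\right) = - 101 \left(1 + \left(2 + 343\right)\right) = - 101 \left(1 + 345\right) = \left(-101\right) 346 = -34946$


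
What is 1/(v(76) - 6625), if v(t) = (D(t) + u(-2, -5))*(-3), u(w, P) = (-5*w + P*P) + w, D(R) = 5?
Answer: -1/6739 ≈ -0.00014839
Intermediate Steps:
u(w, P) = P² - 4*w (u(w, P) = (-5*w + P²) + w = (P² - 5*w) + w = P² - 4*w)
v(t) = -114 (v(t) = (5 + ((-5)² - 4*(-2)))*(-3) = (5 + (25 + 8))*(-3) = (5 + 33)*(-3) = 38*(-3) = -114)
1/(v(76) - 6625) = 1/(-114 - 6625) = 1/(-6739) = -1/6739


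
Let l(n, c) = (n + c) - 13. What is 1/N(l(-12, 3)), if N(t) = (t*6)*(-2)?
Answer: 1/264 ≈ 0.0037879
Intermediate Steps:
l(n, c) = -13 + c + n (l(n, c) = (c + n) - 13 = -13 + c + n)
N(t) = -12*t (N(t) = (6*t)*(-2) = -12*t)
1/N(l(-12, 3)) = 1/(-12*(-13 + 3 - 12)) = 1/(-12*(-22)) = 1/264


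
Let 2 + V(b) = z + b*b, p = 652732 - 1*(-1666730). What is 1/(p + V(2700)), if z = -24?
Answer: 1/9609436 ≈ 1.0406e-7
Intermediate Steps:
p = 2319462 (p = 652732 + 1666730 = 2319462)
V(b) = -26 + b² (V(b) = -2 + (-24 + b*b) = -2 + (-24 + b²) = -26 + b²)
1/(p + V(2700)) = 1/(2319462 + (-26 + 2700²)) = 1/(2319462 + (-26 + 7290000)) = 1/(2319462 + 7289974) = 1/9609436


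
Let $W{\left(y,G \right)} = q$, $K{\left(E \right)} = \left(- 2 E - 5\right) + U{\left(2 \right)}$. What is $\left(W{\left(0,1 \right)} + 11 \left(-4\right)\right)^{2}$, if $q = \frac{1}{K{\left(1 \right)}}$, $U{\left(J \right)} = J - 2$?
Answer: $\frac{95481}{49} \approx 1948.6$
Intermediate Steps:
$U{\left(J \right)} = -2 + J$ ($U{\left(J \right)} = J - 2 = -2 + J$)
$K{\left(E \right)} = -5 - 2 E$ ($K{\left(E \right)} = \left(- 2 E - 5\right) + \left(-2 + 2\right) = \left(-5 - 2 E\right) + 0 = -5 - 2 E$)
$q = - \frac{1}{7}$ ($q = \frac{1}{-5 - 2} = \frac{1}{-7} = - \frac{1}{7} \approx -0.14286$)
$W{\left(y,G \right)} = - \frac{1}{7}$
$\left(W{\left(0,1 \right)} + 11 \left(-4\right)\right)^{2} = \left(- \frac{1}{7} + 11 \left(-4\right)\right)^{2} = \left(- \frac{1}{7} - 44\right)^{2} = \left(- \frac{309}{7}\right)^{2} = \frac{95481}{49}$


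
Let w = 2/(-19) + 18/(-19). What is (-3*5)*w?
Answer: 300/19 ≈ 15.789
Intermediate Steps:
w = -20/19 (w = 2*(-1/19) + 18*(-1/19) = -2/19 - 18/19 = -20/19 ≈ -1.0526)
(-3*5)*w = -3*5*(-20/19) = -15*(-20/19) = 300/19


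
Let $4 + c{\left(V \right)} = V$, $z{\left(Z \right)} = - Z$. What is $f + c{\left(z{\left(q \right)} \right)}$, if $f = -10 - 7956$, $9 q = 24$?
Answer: $- \frac{23918}{3} \approx -7972.7$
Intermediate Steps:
$q = \frac{8}{3}$ ($q = \frac{1}{9} \cdot 24 = \frac{8}{3} \approx 2.6667$)
$c{\left(V \right)} = -4 + V$
$f = -7966$ ($f = -10 - 7956 = -7966$)
$f + c{\left(z{\left(q \right)} \right)} = -7966 - \frac{20}{3} = - \frac{23918}{3}$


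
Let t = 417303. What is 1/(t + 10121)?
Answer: 1/427424 ≈ 2.3396e-6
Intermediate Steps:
1/(t + 10121) = 1/(417303 + 10121) = 1/427424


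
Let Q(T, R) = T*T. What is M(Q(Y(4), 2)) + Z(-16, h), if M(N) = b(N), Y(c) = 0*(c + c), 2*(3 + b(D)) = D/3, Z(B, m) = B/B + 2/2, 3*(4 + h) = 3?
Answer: -1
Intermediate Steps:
h = -3 (h = -4 + (1/3)*3 = -4 + 1 = -3)
Z(B, m) = 2 (Z(B, m) = 1 + 2*(1/2) = 1 + 1 = 2)
b(D) = -3 + D/6 (b(D) = -3 + (D/3)/2 = -3 + D/6)
Y(c) = 0 (Y(c) = 0*(2*c) = 0)
Q(T, R) = T**2
M(N) = -3 + N/6
M(Q(Y(4), 2)) + Z(-16, h) = (-3 + (1/6)*0**2) + 2 = (-3 + (1/6)*0) + 2 = (-3 + 0) + 2 = -3 + 2 = -1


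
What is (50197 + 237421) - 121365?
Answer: 166253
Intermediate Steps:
(50197 + 237421) - 121365 = 287618 - 121365 = 166253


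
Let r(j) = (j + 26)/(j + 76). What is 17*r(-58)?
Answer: -272/9 ≈ -30.222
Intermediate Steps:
r(j) = (26 + j)/(76 + j)
17*r(-58) = 17*((26 - 58)/(76 - 58)) = 17*(-32/18) = 17*((1/18)*(-32)) = 17*(-16/9) = -272/9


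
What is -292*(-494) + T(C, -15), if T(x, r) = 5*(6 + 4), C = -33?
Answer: 144298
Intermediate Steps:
T(x, r) = 50 (T(x, r) = 5*10 = 50)
-292*(-494) + T(C, -15) = -292*(-494) + 50 = 144248 + 50 = 144298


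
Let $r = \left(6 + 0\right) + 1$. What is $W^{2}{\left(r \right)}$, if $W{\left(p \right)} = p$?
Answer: $49$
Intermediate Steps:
$r = 7$ ($r = 6 + 1 = 7$)
$W^{2}{\left(r \right)} = 7^{2} = 49$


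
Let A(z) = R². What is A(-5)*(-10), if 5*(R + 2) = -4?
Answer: -392/5 ≈ -78.400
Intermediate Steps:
R = -14/5 (R = -2 + (⅕)*(-4) = -2 - ⅘ = -14/5 ≈ -2.8000)
A(z) = 196/25 (A(z) = (-14/5)² = 196/25)
A(-5)*(-10) = (196/25)*(-10) = -392/5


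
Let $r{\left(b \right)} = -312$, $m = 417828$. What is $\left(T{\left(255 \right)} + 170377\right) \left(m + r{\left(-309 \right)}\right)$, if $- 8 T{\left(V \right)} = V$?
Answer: $\frac{142243630419}{2} \approx 7.1122 \cdot 10^{10}$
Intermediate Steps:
$T{\left(V \right)} = - \frac{V}{8}$
$\left(T{\left(255 \right)} + 170377\right) \left(m + r{\left(-309 \right)}\right) = \left(\left(- \frac{1}{8}\right) 255 + 170377\right) \left(417828 - 312\right) = \left(- \frac{255}{8} + 170377\right) 417516 = \frac{1362761}{8} \cdot 417516 = \frac{142243630419}{2}$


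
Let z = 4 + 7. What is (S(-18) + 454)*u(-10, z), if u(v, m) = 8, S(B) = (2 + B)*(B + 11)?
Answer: 4528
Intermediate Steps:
z = 11
S(B) = (2 + B)*(11 + B)
(S(-18) + 454)*u(-10, z) = ((22 + (-18)**2 + 13*(-18)) + 454)*8 = ((22 + 324 - 234) + 454)*8 = (112 + 454)*8 = 566*8 = 4528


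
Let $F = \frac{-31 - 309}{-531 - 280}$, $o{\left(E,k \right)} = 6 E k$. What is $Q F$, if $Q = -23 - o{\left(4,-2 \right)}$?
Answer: $\frac{8500}{811} \approx 10.481$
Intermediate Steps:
$o{\left(E,k \right)} = 6 E k$
$F = \frac{340}{811}$ ($F = - \frac{340}{-811} = \left(-340\right) \left(- \frac{1}{811}\right) = \frac{340}{811} \approx 0.41924$)
$Q = 25$ ($Q = -23 - 6 \cdot 4 \left(-2\right) = -23 - -48 = -23 + 48 = 25$)
$Q F = 25 \cdot \frac{340}{811} = \frac{8500}{811}$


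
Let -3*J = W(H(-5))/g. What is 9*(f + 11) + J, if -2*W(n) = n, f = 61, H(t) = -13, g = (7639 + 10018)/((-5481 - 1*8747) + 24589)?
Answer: 68515723/105942 ≈ 646.73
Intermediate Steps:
g = 17657/10361 (g = 17657/((-5481 - 8747) + 24589) = 17657/(-14228 + 24589) = 17657/10361 ≈ 1.7042)
W(n) = -n/2
J = -134693/105942 (J = -(-1/2*(-13))/(3*17657/10361) = -13*10361/(6*17657) = -1/3*134693/35314 = -134693/105942 ≈ -1.2714)
9*(f + 11) + J = 9*(61 + 11) - 134693/105942 = 9*72 - 134693/105942 = 648 - 134693/105942 = 68515723/105942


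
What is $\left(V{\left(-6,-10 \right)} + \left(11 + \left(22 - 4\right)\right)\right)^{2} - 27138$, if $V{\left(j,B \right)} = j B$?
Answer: $-19217$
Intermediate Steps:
$V{\left(j,B \right)} = B j$
$\left(V{\left(-6,-10 \right)} + \left(11 + \left(22 - 4\right)\right)\right)^{2} - 27138 = \left(\left(-10\right) \left(-6\right) + \left(11 + \left(22 - 4\right)\right)\right)^{2} - 27138 = \left(60 + \left(11 + \left(22 - 4\right)\right)\right)^{2} - 27138 = \left(60 + \left(11 + 18\right)\right)^{2} - 27138 = \left(60 + 29\right)^{2} - 27138 = 89^{2} - 27138 = 7921 - 27138 = -19217$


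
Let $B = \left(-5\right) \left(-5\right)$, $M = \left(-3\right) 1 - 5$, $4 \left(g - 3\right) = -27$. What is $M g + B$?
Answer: $55$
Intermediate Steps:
$g = - \frac{15}{4}$ ($g = 3 + \frac{1}{4} \left(-27\right) = 3 - \frac{27}{4} = - \frac{15}{4} \approx -3.75$)
$M = -8$ ($M = -3 - 5 = -8$)
$B = 25$
$M g + B = \left(-8\right) \left(- \frac{15}{4}\right) + 25 = 30 + 25 = 55$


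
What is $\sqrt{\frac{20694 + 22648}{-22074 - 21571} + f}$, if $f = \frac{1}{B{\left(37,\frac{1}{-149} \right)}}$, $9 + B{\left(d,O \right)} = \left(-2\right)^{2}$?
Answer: $\frac{i \sqrt{2272638795}}{43645} \approx 1.0923 i$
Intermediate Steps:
$B{\left(d,O \right)} = -5$ ($B{\left(d,O \right)} = -9 + \left(-2\right)^{2} = -9 + 4 = -5$)
$f = - \frac{1}{5}$ ($f = \frac{1}{-5} = - \frac{1}{5} \approx -0.2$)
$\sqrt{\frac{20694 + 22648}{-22074 - 21571} + f} = \sqrt{\frac{20694 + 22648}{-22074 - 21571} - \frac{1}{5}} = \sqrt{\frac{43342}{-43645} - \frac{1}{5}} = \sqrt{43342 \left(- \frac{1}{43645}\right) - \frac{1}{5}} = \sqrt{- \frac{43342}{43645} - \frac{1}{5}} = \sqrt{- \frac{52071}{43645}} = \frac{i \sqrt{2272638795}}{43645}$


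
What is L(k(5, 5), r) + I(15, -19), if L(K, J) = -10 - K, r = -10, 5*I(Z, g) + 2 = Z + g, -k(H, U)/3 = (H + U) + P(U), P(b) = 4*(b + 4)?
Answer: 634/5 ≈ 126.80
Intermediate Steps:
P(b) = 16 + 4*b (P(b) = 4*(4 + b) = 16 + 4*b)
k(H, U) = -48 - 15*U - 3*H (k(H, U) = -3*((H + U) + (16 + 4*U)) = -3*(16 + H + 5*U) = -48 - 15*U - 3*H)
I(Z, g) = -⅖ + Z/5 + g/5 (I(Z, g) = -⅖ + (Z + g)/5 = -⅖ + (Z/5 + g/5) = -⅖ + Z/5 + g/5)
L(k(5, 5), r) + I(15, -19) = (-10 - (-48 - 15*5 - 3*5)) + (-⅖ + (⅕)*15 + (⅕)*(-19)) = (-10 - (-48 - 75 - 15)) + (-⅖ + 3 - 19/5) = (-10 - 1*(-138)) - 6/5 = (-10 + 138) - 6/5 = 128 - 6/5 = 634/5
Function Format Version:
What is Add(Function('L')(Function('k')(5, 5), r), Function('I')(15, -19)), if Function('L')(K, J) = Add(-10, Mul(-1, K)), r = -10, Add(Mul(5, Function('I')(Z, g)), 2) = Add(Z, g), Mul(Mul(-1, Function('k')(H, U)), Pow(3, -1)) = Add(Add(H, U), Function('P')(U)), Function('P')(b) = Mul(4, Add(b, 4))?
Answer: Rational(634, 5) ≈ 126.80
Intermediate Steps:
Function('P')(b) = Add(16, Mul(4, b)) (Function('P')(b) = Mul(4, Add(4, b)) = Add(16, Mul(4, b)))
Function('k')(H, U) = Add(-48, Mul(-15, U), Mul(-3, H)) (Function('k')(H, U) = Mul(-3, Add(Add(H, U), Add(16, Mul(4, U)))) = Mul(-3, Add(16, H, Mul(5, U))) = Add(-48, Mul(-15, U), Mul(-3, H)))
Function('I')(Z, g) = Add(Rational(-2, 5), Mul(Rational(1, 5), Z), Mul(Rational(1, 5), g)) (Function('I')(Z, g) = Add(Rational(-2, 5), Mul(Rational(1, 5), Add(Z, g))) = Add(Rational(-2, 5), Add(Mul(Rational(1, 5), Z), Mul(Rational(1, 5), g))) = Add(Rational(-2, 5), Mul(Rational(1, 5), Z), Mul(Rational(1, 5), g)))
Add(Function('L')(Function('k')(5, 5), r), Function('I')(15, -19)) = Add(Add(-10, Mul(-1, Add(-48, Mul(-15, 5), Mul(-3, 5)))), Add(Rational(-2, 5), Mul(Rational(1, 5), 15), Mul(Rational(1, 5), -19))) = Add(Add(-10, Mul(-1, Add(-48, -75, -15))), Add(Rational(-2, 5), 3, Rational(-19, 5))) = Add(Add(-10, Mul(-1, -138)), Rational(-6, 5)) = Add(Add(-10, 138), Rational(-6, 5)) = Add(128, Rational(-6, 5)) = Rational(634, 5)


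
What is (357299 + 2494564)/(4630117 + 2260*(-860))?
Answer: 2851863/2686517 ≈ 1.0615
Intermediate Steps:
(357299 + 2494564)/(4630117 + 2260*(-860)) = 2851863/(4630117 - 1943600) = 2851863/2686517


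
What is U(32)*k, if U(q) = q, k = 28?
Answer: 896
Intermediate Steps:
U(32)*k = 32*28 = 896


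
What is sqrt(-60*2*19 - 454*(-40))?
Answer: 2*sqrt(3970) ≈ 126.02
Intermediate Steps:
sqrt(-60*2*19 - 454*(-40)) = sqrt(-30*4*19 + 18160) = sqrt(-120*19 + 18160) = sqrt(-2280 + 18160) = sqrt(15880) = 2*sqrt(3970)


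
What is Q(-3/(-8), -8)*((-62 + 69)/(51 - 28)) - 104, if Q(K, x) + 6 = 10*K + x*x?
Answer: -7839/92 ≈ -85.207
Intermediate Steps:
Q(K, x) = -6 + x² + 10*K (Q(K, x) = -6 + (10*K + x*x) = -6 + (10*K + x²) = -6 + (x² + 10*K) = -6 + x² + 10*K)
Q(-3/(-8), -8)*((-62 + 69)/(51 - 28)) - 104 = (-6 + (-8)² + 10*(-3/(-8)))*((-62 + 69)/(51 - 28)) - 104 = (-6 + 64 + 10*(-3*(-⅛)))*(7/23) - 104 = (-6 + 64 + 10*(3/8))*(7*(1/23)) - 104 = (-6 + 64 + 15/4)*(7/23) - 104 = (247/4)*(7/23) - 104 = 1729/92 - 104 = -7839/92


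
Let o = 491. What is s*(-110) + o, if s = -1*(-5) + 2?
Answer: -279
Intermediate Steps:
s = 7 (s = 5 + 2 = 7)
s*(-110) + o = 7*(-110) + 491 = -770 + 491 = -279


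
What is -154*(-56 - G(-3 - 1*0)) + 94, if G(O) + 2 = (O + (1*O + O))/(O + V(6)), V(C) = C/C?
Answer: 9103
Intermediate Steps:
V(C) = 1
G(O) = -2 + 3*O/(1 + O) (G(O) = -2 + (O + (1*O + O))/(O + 1) = -2 + (O + (O + O))/(1 + O) = -2 + (O + 2*O)/(1 + O) = -2 + (3*O)/(1 + O) = -2 + 3*O/(1 + O))
-154*(-56 - G(-3 - 1*0)) + 94 = -154*(-56 - (-2 + (-3 - 1*0))/(1 + (-3 - 1*0))) + 94 = -154*(-56 - (-2 + (-3 + 0))/(1 + (-3 + 0))) + 94 = -154*(-56 - (-2 - 3)/(1 - 3)) + 94 = -154*(-56 - (-5)/(-2)) + 94 = -154*(-56 - (-1)*(-5)/2) + 94 = -154*(-56 - 1*5/2) + 94 = -154*(-56 - 5/2) + 94 = -154*(-117/2) + 94 = 9009 + 94 = 9103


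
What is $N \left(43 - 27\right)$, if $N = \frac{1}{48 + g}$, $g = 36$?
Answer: $\frac{4}{21} \approx 0.19048$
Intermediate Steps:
$N = \frac{1}{84}$ ($N = \frac{1}{48 + 36} = \frac{1}{84} \approx 0.011905$)
$N \left(43 - 27\right) = \frac{43 - 27}{84} = \frac{1}{84} \cdot 16 = \frac{4}{21}$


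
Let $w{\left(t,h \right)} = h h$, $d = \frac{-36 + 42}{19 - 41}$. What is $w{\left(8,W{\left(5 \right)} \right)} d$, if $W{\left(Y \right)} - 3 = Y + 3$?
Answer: $-33$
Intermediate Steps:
$W{\left(Y \right)} = 6 + Y$ ($W{\left(Y \right)} = 3 + \left(Y + 3\right) = 3 + \left(3 + Y\right) = 6 + Y$)
$d = - \frac{3}{11}$ ($d = \frac{6}{-22} = 6 \left(- \frac{1}{22}\right) = - \frac{3}{11} \approx -0.27273$)
$w{\left(t,h \right)} = h^{2}$
$w{\left(8,W{\left(5 \right)} \right)} d = \left(6 + 5\right)^{2} \left(- \frac{3}{11}\right) = 11^{2} \left(- \frac{3}{11}\right) = 121 \left(- \frac{3}{11}\right) = -33$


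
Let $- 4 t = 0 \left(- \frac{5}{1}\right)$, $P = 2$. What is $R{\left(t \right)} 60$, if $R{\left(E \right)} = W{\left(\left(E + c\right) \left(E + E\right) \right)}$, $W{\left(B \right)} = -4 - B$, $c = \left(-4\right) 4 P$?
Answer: $-240$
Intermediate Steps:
$c = -32$ ($c = \left(-4\right) 4 \cdot 2 = \left(-16\right) 2 = -32$)
$t = 0$ ($t = - \frac{0 \left(- \frac{5}{1}\right)}{4} = - \frac{0 \left(\left(-5\right) 1\right)}{4} = - \frac{0 \left(-5\right)}{4} = \left(- \frac{1}{4}\right) 0 = 0$)
$R{\left(E \right)} = -4 - 2 E \left(-32 + E\right)$ ($R{\left(E \right)} = -4 - \left(E - 32\right) \left(E + E\right) = -4 - \left(-32 + E\right) 2 E = -4 - 2 E \left(-32 + E\right)$)
$R{\left(t \right)} 60 = \left(-4 - 0 \left(-32 + 0\right)\right) 60 = \left(-4 - 0 \left(-32\right)\right) 60 = \left(-4 + 0\right) 60 = \left(-4\right) 60 = -240$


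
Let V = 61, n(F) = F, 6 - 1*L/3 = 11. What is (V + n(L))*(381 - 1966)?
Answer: -72910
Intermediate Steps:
L = -15 (L = 18 - 3*11 = 18 - 33 = -15)
(V + n(L))*(381 - 1966) = (61 - 15)*(381 - 1966) = 46*(-1585) = -72910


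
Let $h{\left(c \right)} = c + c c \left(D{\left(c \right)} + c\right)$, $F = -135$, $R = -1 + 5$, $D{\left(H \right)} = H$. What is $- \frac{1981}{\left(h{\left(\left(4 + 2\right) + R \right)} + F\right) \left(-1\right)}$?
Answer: $\frac{1981}{1875} \approx 1.0565$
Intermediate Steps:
$R = 4$
$h{\left(c \right)} = c + 2 c^{3}$ ($h{\left(c \right)} = c + c c \left(c + c\right) = c + c c 2 c = c + c 2 c^{2} = c + 2 c^{3}$)
$- \frac{1981}{\left(h{\left(\left(4 + 2\right) + R \right)} + F\right) \left(-1\right)} = - \frac{1981}{\left(\left(\left(\left(4 + 2\right) + 4\right) + 2 \left(\left(4 + 2\right) + 4\right)^{3}\right) - 135\right) \left(-1\right)} = - \frac{1981}{\left(\left(\left(6 + 4\right) + 2 \left(6 + 4\right)^{3}\right) - 135\right) \left(-1\right)} = - \frac{1981}{\left(\left(10 + 2 \cdot 10^{3}\right) - 135\right) \left(-1\right)} = - \frac{1981}{\left(\left(10 + 2 \cdot 1000\right) - 135\right) \left(-1\right)} = - \frac{1981}{\left(\left(10 + 2000\right) - 135\right) \left(-1\right)} = - \frac{1981}{\left(2010 - 135\right) \left(-1\right)} = - \frac{1981}{1875 \left(-1\right)} = - \frac{1981}{-1875} = \left(-1981\right) \left(- \frac{1}{1875}\right) = \frac{1981}{1875}$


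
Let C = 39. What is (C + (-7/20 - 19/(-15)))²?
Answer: 229441/144 ≈ 1593.3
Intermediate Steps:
(C + (-7/20 - 19/(-15)))² = (39 + (-7/20 - 19/(-15)))² = (39 + (-7*1/20 - 19*(-1/15)))² = (39 + (-7/20 + 19/15))² = (39 + 11/12)² = (479/12)² = 229441/144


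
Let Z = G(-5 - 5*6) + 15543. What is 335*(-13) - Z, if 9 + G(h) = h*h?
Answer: -21114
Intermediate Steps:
G(h) = -9 + h**2 (G(h) = -9 + h*h = -9 + h**2)
Z = 16759 (Z = (-9 + (-5 - 5*6)**2) + 15543 = (-9 + (-5 - 30)**2) + 15543 = (-9 + (-35)**2) + 15543 = (-9 + 1225) + 15543 = 1216 + 15543 = 16759)
335*(-13) - Z = 335*(-13) - 1*16759 = -4355 - 16759 = -21114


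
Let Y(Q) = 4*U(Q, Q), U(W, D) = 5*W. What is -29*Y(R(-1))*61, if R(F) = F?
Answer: 35380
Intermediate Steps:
Y(Q) = 20*Q (Y(Q) = 4*(5*Q) = 20*Q)
-29*Y(R(-1))*61 = -580*(-1)*61 = -29*(-20)*61 = 580*61 = 35380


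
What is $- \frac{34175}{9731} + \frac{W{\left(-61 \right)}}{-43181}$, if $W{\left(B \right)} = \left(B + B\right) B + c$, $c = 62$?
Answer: $- \frac{1548732099}{420194311} \approx -3.6858$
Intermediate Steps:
$W{\left(B \right)} = 62 + 2 B^{2}$ ($W{\left(B \right)} = \left(B + B\right) B + 62 = 2 B B + 62 = 2 B^{2} + 62 = 62 + 2 B^{2}$)
$- \frac{34175}{9731} + \frac{W{\left(-61 \right)}}{-43181} = - \frac{34175}{9731} + \frac{62 + 2 \left(-61\right)^{2}}{-43181} = \left(-34175\right) \frac{1}{9731} + \left(62 + 2 \cdot 3721\right) \left(- \frac{1}{43181}\right) = - \frac{34175}{9731} + \left(62 + 7442\right) \left(- \frac{1}{43181}\right) = - \frac{34175}{9731} + 7504 \left(- \frac{1}{43181}\right) = - \frac{34175}{9731} - \frac{7504}{43181} = - \frac{1548732099}{420194311}$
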